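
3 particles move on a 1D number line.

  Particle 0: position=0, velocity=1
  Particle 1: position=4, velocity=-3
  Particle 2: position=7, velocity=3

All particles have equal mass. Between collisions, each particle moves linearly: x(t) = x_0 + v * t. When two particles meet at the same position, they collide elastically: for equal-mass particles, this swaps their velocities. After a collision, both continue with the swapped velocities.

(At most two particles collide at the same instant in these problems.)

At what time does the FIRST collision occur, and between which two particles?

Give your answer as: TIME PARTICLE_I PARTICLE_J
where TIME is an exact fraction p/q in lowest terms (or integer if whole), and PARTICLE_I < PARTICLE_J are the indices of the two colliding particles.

Pair (0,1): pos 0,4 vel 1,-3 -> gap=4, closing at 4/unit, collide at t=1
Pair (1,2): pos 4,7 vel -3,3 -> not approaching (rel speed -6 <= 0)
Earliest collision: t=1 between 0 and 1

Answer: 1 0 1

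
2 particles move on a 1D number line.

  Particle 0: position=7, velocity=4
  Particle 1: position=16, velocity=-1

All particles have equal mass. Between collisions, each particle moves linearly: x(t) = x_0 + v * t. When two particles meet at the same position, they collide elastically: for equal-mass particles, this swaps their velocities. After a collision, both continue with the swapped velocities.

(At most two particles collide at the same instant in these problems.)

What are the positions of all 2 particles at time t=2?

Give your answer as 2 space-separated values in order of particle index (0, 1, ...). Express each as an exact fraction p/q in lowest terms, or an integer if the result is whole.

Collision at t=9/5: particles 0 and 1 swap velocities; positions: p0=71/5 p1=71/5; velocities now: v0=-1 v1=4
Advance to t=2 (no further collisions before then); velocities: v0=-1 v1=4; positions = 14 15

Answer: 14 15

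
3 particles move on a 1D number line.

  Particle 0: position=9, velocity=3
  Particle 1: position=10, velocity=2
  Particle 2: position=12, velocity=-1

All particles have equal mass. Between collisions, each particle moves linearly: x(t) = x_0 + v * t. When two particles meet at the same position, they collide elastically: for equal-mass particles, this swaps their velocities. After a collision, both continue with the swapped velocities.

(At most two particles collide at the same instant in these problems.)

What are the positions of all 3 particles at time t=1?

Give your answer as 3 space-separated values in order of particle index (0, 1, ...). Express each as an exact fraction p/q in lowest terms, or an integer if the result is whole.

Answer: 11 12 12

Derivation:
Collision at t=2/3: particles 1 and 2 swap velocities; positions: p0=11 p1=34/3 p2=34/3; velocities now: v0=3 v1=-1 v2=2
Collision at t=3/4: particles 0 and 1 swap velocities; positions: p0=45/4 p1=45/4 p2=23/2; velocities now: v0=-1 v1=3 v2=2
Collision at t=1: particles 1 and 2 swap velocities; positions: p0=11 p1=12 p2=12; velocities now: v0=-1 v1=2 v2=3
Advance to t=1 (no further collisions before then); velocities: v0=-1 v1=2 v2=3; positions = 11 12 12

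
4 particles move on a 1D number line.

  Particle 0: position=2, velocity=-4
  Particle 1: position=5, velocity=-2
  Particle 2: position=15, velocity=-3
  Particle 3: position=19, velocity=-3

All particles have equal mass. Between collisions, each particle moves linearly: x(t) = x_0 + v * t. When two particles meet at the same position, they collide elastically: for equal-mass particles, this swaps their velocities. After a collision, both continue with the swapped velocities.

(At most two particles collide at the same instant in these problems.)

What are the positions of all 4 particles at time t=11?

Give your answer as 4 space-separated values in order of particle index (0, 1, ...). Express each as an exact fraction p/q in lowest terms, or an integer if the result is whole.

Collision at t=10: particles 1 and 2 swap velocities; positions: p0=-38 p1=-15 p2=-15 p3=-11; velocities now: v0=-4 v1=-3 v2=-2 v3=-3
Advance to t=11 (no further collisions before then); velocities: v0=-4 v1=-3 v2=-2 v3=-3; positions = -42 -18 -17 -14

Answer: -42 -18 -17 -14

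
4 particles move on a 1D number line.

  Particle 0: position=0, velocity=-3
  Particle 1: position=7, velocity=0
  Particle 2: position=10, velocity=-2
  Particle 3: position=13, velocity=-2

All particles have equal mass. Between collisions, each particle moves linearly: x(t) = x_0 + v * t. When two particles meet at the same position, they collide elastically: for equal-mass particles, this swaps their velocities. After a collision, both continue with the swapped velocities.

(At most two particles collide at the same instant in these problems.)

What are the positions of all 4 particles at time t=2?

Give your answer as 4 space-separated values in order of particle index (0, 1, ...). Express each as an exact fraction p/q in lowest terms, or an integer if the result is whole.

Answer: -6 6 7 9

Derivation:
Collision at t=3/2: particles 1 and 2 swap velocities; positions: p0=-9/2 p1=7 p2=7 p3=10; velocities now: v0=-3 v1=-2 v2=0 v3=-2
Advance to t=2 (no further collisions before then); velocities: v0=-3 v1=-2 v2=0 v3=-2; positions = -6 6 7 9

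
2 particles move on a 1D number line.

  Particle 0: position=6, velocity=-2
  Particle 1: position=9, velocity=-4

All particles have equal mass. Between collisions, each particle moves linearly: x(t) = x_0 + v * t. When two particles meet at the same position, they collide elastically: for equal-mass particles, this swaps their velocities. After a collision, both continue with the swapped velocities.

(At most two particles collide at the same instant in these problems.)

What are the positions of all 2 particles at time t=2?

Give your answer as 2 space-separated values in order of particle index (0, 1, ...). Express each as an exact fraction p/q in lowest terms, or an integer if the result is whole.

Collision at t=3/2: particles 0 and 1 swap velocities; positions: p0=3 p1=3; velocities now: v0=-4 v1=-2
Advance to t=2 (no further collisions before then); velocities: v0=-4 v1=-2; positions = 1 2

Answer: 1 2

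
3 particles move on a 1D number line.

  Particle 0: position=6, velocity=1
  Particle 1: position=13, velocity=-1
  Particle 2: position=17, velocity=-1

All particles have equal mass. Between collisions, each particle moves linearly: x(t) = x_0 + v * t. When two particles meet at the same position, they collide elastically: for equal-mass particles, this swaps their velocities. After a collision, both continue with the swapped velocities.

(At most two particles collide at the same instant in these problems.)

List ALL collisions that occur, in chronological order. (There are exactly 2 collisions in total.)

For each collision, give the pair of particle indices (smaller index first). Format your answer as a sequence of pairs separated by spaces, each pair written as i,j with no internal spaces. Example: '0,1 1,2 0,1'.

Collision at t=7/2: particles 0 and 1 swap velocities; positions: p0=19/2 p1=19/2 p2=27/2; velocities now: v0=-1 v1=1 v2=-1
Collision at t=11/2: particles 1 and 2 swap velocities; positions: p0=15/2 p1=23/2 p2=23/2; velocities now: v0=-1 v1=-1 v2=1

Answer: 0,1 1,2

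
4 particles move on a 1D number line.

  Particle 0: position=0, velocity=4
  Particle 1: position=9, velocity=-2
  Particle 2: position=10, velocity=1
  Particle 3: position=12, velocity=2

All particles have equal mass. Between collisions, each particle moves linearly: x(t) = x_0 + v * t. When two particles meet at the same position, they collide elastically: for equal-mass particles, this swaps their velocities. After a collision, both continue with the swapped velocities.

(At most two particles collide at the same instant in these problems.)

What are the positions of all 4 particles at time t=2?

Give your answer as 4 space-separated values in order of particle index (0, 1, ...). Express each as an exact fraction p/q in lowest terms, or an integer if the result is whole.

Collision at t=3/2: particles 0 and 1 swap velocities; positions: p0=6 p1=6 p2=23/2 p3=15; velocities now: v0=-2 v1=4 v2=1 v3=2
Advance to t=2 (no further collisions before then); velocities: v0=-2 v1=4 v2=1 v3=2; positions = 5 8 12 16

Answer: 5 8 12 16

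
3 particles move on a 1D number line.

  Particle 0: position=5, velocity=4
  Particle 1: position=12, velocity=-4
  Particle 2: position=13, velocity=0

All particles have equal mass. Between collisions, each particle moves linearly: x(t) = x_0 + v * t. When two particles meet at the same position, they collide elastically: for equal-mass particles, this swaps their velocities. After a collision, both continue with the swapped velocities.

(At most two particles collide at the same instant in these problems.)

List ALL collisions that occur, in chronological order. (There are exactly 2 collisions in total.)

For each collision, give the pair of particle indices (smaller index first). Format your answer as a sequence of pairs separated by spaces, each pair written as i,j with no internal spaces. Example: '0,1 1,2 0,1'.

Answer: 0,1 1,2

Derivation:
Collision at t=7/8: particles 0 and 1 swap velocities; positions: p0=17/2 p1=17/2 p2=13; velocities now: v0=-4 v1=4 v2=0
Collision at t=2: particles 1 and 2 swap velocities; positions: p0=4 p1=13 p2=13; velocities now: v0=-4 v1=0 v2=4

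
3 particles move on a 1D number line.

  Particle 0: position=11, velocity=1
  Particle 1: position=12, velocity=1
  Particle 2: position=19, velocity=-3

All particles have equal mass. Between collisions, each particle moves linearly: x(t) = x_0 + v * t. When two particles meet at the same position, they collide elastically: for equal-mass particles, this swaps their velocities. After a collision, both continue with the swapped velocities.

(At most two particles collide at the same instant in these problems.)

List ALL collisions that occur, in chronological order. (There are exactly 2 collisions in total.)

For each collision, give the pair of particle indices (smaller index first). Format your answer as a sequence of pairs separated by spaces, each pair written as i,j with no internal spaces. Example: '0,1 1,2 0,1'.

Collision at t=7/4: particles 1 and 2 swap velocities; positions: p0=51/4 p1=55/4 p2=55/4; velocities now: v0=1 v1=-3 v2=1
Collision at t=2: particles 0 and 1 swap velocities; positions: p0=13 p1=13 p2=14; velocities now: v0=-3 v1=1 v2=1

Answer: 1,2 0,1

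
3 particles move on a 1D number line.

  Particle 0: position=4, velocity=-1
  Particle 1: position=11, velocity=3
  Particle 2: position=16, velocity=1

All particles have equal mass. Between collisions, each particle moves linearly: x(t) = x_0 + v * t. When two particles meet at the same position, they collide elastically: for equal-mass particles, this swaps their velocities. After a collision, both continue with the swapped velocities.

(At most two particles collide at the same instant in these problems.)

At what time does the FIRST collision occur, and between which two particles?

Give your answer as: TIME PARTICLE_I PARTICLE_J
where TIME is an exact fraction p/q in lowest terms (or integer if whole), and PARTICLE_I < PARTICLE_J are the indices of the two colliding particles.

Answer: 5/2 1 2

Derivation:
Pair (0,1): pos 4,11 vel -1,3 -> not approaching (rel speed -4 <= 0)
Pair (1,2): pos 11,16 vel 3,1 -> gap=5, closing at 2/unit, collide at t=5/2
Earliest collision: t=5/2 between 1 and 2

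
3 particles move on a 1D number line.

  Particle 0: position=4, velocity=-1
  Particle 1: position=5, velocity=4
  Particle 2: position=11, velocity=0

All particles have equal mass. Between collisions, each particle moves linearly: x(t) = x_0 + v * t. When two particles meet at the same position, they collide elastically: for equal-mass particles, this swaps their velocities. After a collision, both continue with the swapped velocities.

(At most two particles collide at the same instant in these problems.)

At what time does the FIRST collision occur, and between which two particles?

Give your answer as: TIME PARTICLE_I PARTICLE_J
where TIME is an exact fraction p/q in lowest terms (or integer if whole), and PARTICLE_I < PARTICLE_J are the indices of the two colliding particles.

Pair (0,1): pos 4,5 vel -1,4 -> not approaching (rel speed -5 <= 0)
Pair (1,2): pos 5,11 vel 4,0 -> gap=6, closing at 4/unit, collide at t=3/2
Earliest collision: t=3/2 between 1 and 2

Answer: 3/2 1 2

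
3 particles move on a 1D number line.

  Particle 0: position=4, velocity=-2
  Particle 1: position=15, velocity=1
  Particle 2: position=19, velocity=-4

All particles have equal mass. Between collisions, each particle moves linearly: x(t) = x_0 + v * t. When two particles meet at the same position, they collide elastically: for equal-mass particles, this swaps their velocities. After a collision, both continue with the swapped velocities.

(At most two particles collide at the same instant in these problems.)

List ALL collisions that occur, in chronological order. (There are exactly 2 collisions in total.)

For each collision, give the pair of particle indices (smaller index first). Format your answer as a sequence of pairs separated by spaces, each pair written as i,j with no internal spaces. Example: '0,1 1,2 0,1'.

Answer: 1,2 0,1

Derivation:
Collision at t=4/5: particles 1 and 2 swap velocities; positions: p0=12/5 p1=79/5 p2=79/5; velocities now: v0=-2 v1=-4 v2=1
Collision at t=15/2: particles 0 and 1 swap velocities; positions: p0=-11 p1=-11 p2=45/2; velocities now: v0=-4 v1=-2 v2=1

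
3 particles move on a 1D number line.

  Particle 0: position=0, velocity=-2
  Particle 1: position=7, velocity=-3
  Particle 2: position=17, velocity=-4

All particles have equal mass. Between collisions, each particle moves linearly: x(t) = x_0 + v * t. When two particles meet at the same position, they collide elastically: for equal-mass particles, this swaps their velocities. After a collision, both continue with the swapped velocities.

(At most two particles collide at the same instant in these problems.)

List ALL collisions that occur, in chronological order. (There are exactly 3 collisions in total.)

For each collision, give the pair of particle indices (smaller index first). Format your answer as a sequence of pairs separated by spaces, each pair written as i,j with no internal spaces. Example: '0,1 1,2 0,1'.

Answer: 0,1 1,2 0,1

Derivation:
Collision at t=7: particles 0 and 1 swap velocities; positions: p0=-14 p1=-14 p2=-11; velocities now: v0=-3 v1=-2 v2=-4
Collision at t=17/2: particles 1 and 2 swap velocities; positions: p0=-37/2 p1=-17 p2=-17; velocities now: v0=-3 v1=-4 v2=-2
Collision at t=10: particles 0 and 1 swap velocities; positions: p0=-23 p1=-23 p2=-20; velocities now: v0=-4 v1=-3 v2=-2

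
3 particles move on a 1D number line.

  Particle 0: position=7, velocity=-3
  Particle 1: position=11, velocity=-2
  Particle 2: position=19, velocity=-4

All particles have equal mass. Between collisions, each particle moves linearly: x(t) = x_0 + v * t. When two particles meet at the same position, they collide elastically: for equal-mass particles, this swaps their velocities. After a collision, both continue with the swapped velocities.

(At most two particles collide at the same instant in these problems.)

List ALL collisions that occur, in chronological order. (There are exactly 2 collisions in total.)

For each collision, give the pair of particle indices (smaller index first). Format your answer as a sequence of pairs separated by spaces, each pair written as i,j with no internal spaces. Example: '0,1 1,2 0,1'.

Collision at t=4: particles 1 and 2 swap velocities; positions: p0=-5 p1=3 p2=3; velocities now: v0=-3 v1=-4 v2=-2
Collision at t=12: particles 0 and 1 swap velocities; positions: p0=-29 p1=-29 p2=-13; velocities now: v0=-4 v1=-3 v2=-2

Answer: 1,2 0,1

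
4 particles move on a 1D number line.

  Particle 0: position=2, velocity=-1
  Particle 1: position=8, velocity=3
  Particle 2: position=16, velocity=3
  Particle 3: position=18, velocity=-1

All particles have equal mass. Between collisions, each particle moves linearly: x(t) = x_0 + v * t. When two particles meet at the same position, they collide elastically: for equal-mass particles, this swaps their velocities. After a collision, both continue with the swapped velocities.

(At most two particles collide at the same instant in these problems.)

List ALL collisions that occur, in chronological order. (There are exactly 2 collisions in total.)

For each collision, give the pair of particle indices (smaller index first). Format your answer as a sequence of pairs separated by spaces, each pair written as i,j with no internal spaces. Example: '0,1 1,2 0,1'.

Answer: 2,3 1,2

Derivation:
Collision at t=1/2: particles 2 and 3 swap velocities; positions: p0=3/2 p1=19/2 p2=35/2 p3=35/2; velocities now: v0=-1 v1=3 v2=-1 v3=3
Collision at t=5/2: particles 1 and 2 swap velocities; positions: p0=-1/2 p1=31/2 p2=31/2 p3=47/2; velocities now: v0=-1 v1=-1 v2=3 v3=3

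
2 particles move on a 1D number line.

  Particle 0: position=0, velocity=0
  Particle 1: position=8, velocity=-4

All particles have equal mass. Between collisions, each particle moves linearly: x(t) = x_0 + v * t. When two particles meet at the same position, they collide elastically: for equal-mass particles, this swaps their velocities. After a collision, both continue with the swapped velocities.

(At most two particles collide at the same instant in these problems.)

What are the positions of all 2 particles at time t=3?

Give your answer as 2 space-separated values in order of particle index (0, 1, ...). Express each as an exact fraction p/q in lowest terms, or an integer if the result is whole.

Collision at t=2: particles 0 and 1 swap velocities; positions: p0=0 p1=0; velocities now: v0=-4 v1=0
Advance to t=3 (no further collisions before then); velocities: v0=-4 v1=0; positions = -4 0

Answer: -4 0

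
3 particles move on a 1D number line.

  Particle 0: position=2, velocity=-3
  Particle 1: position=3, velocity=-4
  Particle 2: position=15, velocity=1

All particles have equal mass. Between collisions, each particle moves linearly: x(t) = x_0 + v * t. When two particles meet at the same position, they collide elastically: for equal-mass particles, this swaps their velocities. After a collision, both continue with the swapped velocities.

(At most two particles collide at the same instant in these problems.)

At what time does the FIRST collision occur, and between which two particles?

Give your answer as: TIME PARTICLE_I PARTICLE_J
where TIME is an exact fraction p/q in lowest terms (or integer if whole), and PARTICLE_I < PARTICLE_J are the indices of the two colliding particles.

Pair (0,1): pos 2,3 vel -3,-4 -> gap=1, closing at 1/unit, collide at t=1
Pair (1,2): pos 3,15 vel -4,1 -> not approaching (rel speed -5 <= 0)
Earliest collision: t=1 between 0 and 1

Answer: 1 0 1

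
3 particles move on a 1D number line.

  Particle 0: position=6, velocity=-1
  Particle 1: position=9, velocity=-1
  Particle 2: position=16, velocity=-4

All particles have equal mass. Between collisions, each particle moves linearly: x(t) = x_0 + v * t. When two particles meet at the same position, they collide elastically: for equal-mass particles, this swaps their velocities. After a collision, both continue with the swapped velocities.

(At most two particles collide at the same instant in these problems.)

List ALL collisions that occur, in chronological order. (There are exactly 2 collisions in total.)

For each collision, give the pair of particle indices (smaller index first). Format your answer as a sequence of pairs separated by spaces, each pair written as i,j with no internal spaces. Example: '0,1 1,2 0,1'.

Answer: 1,2 0,1

Derivation:
Collision at t=7/3: particles 1 and 2 swap velocities; positions: p0=11/3 p1=20/3 p2=20/3; velocities now: v0=-1 v1=-4 v2=-1
Collision at t=10/3: particles 0 and 1 swap velocities; positions: p0=8/3 p1=8/3 p2=17/3; velocities now: v0=-4 v1=-1 v2=-1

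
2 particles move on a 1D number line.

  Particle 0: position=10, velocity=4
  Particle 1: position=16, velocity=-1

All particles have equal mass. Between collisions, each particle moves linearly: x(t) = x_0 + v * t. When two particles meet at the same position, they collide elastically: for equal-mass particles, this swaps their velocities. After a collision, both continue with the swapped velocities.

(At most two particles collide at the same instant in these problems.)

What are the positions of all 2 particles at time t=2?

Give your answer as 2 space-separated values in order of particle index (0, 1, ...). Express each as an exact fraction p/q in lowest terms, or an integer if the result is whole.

Collision at t=6/5: particles 0 and 1 swap velocities; positions: p0=74/5 p1=74/5; velocities now: v0=-1 v1=4
Advance to t=2 (no further collisions before then); velocities: v0=-1 v1=4; positions = 14 18

Answer: 14 18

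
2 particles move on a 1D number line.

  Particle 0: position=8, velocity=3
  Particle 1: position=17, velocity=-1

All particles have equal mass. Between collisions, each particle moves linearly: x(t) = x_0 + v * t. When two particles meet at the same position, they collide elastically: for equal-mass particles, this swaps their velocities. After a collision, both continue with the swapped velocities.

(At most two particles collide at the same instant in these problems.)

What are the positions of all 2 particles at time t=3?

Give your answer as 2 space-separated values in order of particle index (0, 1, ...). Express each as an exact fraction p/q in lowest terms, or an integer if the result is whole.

Collision at t=9/4: particles 0 and 1 swap velocities; positions: p0=59/4 p1=59/4; velocities now: v0=-1 v1=3
Advance to t=3 (no further collisions before then); velocities: v0=-1 v1=3; positions = 14 17

Answer: 14 17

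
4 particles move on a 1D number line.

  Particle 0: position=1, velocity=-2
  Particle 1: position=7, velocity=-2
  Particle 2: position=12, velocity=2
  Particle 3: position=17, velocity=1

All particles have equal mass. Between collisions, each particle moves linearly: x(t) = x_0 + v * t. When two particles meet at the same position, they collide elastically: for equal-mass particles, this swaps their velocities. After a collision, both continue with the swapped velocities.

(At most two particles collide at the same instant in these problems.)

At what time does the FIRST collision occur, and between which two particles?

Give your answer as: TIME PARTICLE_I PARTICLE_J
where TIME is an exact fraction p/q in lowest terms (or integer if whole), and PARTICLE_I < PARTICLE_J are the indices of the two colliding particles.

Answer: 5 2 3

Derivation:
Pair (0,1): pos 1,7 vel -2,-2 -> not approaching (rel speed 0 <= 0)
Pair (1,2): pos 7,12 vel -2,2 -> not approaching (rel speed -4 <= 0)
Pair (2,3): pos 12,17 vel 2,1 -> gap=5, closing at 1/unit, collide at t=5
Earliest collision: t=5 between 2 and 3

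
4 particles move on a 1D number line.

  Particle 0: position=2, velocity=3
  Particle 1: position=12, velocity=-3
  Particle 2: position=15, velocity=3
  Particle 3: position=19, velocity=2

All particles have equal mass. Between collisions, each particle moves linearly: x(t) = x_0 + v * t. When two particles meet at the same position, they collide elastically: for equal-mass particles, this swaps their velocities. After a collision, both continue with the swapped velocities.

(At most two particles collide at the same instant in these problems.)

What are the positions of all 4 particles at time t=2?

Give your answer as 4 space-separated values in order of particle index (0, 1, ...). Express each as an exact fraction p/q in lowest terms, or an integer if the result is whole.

Answer: 6 8 21 23

Derivation:
Collision at t=5/3: particles 0 and 1 swap velocities; positions: p0=7 p1=7 p2=20 p3=67/3; velocities now: v0=-3 v1=3 v2=3 v3=2
Advance to t=2 (no further collisions before then); velocities: v0=-3 v1=3 v2=3 v3=2; positions = 6 8 21 23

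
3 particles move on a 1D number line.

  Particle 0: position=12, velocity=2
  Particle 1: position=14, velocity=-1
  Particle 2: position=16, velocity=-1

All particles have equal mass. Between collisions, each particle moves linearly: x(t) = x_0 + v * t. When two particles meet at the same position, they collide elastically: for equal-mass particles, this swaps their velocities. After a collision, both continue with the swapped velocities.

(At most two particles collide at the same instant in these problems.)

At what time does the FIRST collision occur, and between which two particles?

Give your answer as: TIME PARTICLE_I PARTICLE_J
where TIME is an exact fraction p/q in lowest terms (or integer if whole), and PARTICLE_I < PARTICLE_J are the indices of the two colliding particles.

Answer: 2/3 0 1

Derivation:
Pair (0,1): pos 12,14 vel 2,-1 -> gap=2, closing at 3/unit, collide at t=2/3
Pair (1,2): pos 14,16 vel -1,-1 -> not approaching (rel speed 0 <= 0)
Earliest collision: t=2/3 between 0 and 1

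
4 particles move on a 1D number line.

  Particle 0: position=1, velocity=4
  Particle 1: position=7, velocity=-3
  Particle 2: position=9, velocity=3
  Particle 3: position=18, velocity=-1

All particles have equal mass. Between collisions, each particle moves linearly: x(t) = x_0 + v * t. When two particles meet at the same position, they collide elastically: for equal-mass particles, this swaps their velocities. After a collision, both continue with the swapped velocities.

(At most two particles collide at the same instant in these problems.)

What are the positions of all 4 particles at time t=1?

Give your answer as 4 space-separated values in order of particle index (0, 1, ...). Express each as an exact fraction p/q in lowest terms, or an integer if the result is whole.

Answer: 4 5 12 17

Derivation:
Collision at t=6/7: particles 0 and 1 swap velocities; positions: p0=31/7 p1=31/7 p2=81/7 p3=120/7; velocities now: v0=-3 v1=4 v2=3 v3=-1
Advance to t=1 (no further collisions before then); velocities: v0=-3 v1=4 v2=3 v3=-1; positions = 4 5 12 17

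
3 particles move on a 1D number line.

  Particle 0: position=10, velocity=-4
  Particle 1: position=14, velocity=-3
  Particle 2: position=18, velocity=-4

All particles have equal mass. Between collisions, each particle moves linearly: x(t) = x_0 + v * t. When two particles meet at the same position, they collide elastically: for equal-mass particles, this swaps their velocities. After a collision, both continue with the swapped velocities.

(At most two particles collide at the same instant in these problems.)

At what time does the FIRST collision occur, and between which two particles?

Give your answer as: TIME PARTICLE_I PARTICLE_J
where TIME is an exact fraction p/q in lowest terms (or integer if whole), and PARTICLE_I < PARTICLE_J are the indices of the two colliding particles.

Pair (0,1): pos 10,14 vel -4,-3 -> not approaching (rel speed -1 <= 0)
Pair (1,2): pos 14,18 vel -3,-4 -> gap=4, closing at 1/unit, collide at t=4
Earliest collision: t=4 between 1 and 2

Answer: 4 1 2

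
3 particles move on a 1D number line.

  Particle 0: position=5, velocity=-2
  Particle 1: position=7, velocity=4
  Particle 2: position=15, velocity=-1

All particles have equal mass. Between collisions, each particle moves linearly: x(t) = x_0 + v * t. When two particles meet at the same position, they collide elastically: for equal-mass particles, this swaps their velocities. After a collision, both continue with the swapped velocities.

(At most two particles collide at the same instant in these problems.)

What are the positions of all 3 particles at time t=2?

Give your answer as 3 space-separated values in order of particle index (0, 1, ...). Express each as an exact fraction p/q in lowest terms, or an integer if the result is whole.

Collision at t=8/5: particles 1 and 2 swap velocities; positions: p0=9/5 p1=67/5 p2=67/5; velocities now: v0=-2 v1=-1 v2=4
Advance to t=2 (no further collisions before then); velocities: v0=-2 v1=-1 v2=4; positions = 1 13 15

Answer: 1 13 15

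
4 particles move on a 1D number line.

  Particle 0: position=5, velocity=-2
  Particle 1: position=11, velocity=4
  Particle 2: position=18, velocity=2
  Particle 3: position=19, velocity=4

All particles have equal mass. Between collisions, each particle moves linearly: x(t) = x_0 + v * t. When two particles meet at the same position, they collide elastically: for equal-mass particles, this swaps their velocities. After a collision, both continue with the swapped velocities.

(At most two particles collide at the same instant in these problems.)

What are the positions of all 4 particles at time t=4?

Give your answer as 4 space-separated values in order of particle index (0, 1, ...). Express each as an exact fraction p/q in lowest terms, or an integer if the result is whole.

Answer: -3 26 27 35

Derivation:
Collision at t=7/2: particles 1 and 2 swap velocities; positions: p0=-2 p1=25 p2=25 p3=33; velocities now: v0=-2 v1=2 v2=4 v3=4
Advance to t=4 (no further collisions before then); velocities: v0=-2 v1=2 v2=4 v3=4; positions = -3 26 27 35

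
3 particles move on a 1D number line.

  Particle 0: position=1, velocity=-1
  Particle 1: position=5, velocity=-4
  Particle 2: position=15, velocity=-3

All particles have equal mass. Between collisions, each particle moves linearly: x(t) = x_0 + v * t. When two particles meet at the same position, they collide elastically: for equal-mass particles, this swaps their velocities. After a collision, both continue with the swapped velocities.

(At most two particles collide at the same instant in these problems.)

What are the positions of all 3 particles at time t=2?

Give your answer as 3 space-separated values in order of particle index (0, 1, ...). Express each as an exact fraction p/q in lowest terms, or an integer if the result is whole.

Answer: -3 -1 9

Derivation:
Collision at t=4/3: particles 0 and 1 swap velocities; positions: p0=-1/3 p1=-1/3 p2=11; velocities now: v0=-4 v1=-1 v2=-3
Advance to t=2 (no further collisions before then); velocities: v0=-4 v1=-1 v2=-3; positions = -3 -1 9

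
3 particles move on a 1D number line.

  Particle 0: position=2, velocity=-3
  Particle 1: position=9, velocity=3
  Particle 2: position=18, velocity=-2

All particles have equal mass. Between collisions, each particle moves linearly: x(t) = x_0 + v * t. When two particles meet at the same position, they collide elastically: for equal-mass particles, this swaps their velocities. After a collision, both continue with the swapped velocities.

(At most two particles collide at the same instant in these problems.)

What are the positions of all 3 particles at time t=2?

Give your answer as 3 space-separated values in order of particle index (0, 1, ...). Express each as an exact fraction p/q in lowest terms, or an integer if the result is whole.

Collision at t=9/5: particles 1 and 2 swap velocities; positions: p0=-17/5 p1=72/5 p2=72/5; velocities now: v0=-3 v1=-2 v2=3
Advance to t=2 (no further collisions before then); velocities: v0=-3 v1=-2 v2=3; positions = -4 14 15

Answer: -4 14 15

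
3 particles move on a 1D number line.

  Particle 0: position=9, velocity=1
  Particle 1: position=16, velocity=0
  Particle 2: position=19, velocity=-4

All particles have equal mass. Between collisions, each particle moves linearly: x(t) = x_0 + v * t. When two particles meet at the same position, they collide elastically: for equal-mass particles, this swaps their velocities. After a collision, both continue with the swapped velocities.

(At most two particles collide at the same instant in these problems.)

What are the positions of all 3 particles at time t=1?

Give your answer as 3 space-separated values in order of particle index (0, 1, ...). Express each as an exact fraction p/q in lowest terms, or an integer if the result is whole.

Answer: 10 15 16

Derivation:
Collision at t=3/4: particles 1 and 2 swap velocities; positions: p0=39/4 p1=16 p2=16; velocities now: v0=1 v1=-4 v2=0
Advance to t=1 (no further collisions before then); velocities: v0=1 v1=-4 v2=0; positions = 10 15 16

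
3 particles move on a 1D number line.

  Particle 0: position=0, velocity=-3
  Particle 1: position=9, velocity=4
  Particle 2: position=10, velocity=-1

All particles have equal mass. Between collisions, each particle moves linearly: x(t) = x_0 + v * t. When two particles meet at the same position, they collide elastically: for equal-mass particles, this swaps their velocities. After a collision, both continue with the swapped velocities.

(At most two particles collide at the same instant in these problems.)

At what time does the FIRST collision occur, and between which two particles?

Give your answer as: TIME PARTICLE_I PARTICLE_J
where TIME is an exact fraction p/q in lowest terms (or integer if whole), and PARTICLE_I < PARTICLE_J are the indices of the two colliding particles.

Pair (0,1): pos 0,9 vel -3,4 -> not approaching (rel speed -7 <= 0)
Pair (1,2): pos 9,10 vel 4,-1 -> gap=1, closing at 5/unit, collide at t=1/5
Earliest collision: t=1/5 between 1 and 2

Answer: 1/5 1 2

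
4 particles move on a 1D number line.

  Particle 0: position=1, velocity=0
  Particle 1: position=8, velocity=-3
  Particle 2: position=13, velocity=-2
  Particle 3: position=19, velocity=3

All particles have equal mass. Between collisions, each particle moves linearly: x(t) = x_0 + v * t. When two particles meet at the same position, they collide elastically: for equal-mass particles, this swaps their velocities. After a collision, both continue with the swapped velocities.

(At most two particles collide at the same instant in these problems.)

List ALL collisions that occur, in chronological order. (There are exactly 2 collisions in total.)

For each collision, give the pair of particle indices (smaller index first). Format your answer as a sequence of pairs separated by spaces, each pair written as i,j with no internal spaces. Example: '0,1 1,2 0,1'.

Answer: 0,1 1,2

Derivation:
Collision at t=7/3: particles 0 and 1 swap velocities; positions: p0=1 p1=1 p2=25/3 p3=26; velocities now: v0=-3 v1=0 v2=-2 v3=3
Collision at t=6: particles 1 and 2 swap velocities; positions: p0=-10 p1=1 p2=1 p3=37; velocities now: v0=-3 v1=-2 v2=0 v3=3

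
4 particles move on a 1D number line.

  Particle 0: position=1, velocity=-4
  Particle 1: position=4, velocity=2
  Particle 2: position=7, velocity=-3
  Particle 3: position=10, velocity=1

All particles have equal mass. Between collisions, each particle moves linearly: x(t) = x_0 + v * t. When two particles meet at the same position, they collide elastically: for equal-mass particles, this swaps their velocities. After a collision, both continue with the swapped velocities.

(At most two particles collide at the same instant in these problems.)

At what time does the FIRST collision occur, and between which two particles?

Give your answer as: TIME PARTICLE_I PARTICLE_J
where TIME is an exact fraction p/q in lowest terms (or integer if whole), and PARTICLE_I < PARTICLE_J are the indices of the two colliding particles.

Answer: 3/5 1 2

Derivation:
Pair (0,1): pos 1,4 vel -4,2 -> not approaching (rel speed -6 <= 0)
Pair (1,2): pos 4,7 vel 2,-3 -> gap=3, closing at 5/unit, collide at t=3/5
Pair (2,3): pos 7,10 vel -3,1 -> not approaching (rel speed -4 <= 0)
Earliest collision: t=3/5 between 1 and 2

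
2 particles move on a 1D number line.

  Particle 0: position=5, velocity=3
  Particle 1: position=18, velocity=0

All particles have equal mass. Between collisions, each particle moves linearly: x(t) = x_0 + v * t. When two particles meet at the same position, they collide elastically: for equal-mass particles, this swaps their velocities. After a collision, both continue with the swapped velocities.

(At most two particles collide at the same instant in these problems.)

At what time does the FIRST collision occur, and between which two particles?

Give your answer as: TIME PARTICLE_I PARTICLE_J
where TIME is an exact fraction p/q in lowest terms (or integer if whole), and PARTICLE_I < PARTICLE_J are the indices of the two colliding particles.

Pair (0,1): pos 5,18 vel 3,0 -> gap=13, closing at 3/unit, collide at t=13/3
Earliest collision: t=13/3 between 0 and 1

Answer: 13/3 0 1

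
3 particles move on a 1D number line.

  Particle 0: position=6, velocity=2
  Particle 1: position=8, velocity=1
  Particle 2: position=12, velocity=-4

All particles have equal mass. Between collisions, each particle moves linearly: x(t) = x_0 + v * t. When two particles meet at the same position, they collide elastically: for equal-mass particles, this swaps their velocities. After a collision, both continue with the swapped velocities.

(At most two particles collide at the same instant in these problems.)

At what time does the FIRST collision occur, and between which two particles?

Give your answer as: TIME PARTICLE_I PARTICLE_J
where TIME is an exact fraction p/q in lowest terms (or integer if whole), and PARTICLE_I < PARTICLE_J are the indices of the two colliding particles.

Answer: 4/5 1 2

Derivation:
Pair (0,1): pos 6,8 vel 2,1 -> gap=2, closing at 1/unit, collide at t=2
Pair (1,2): pos 8,12 vel 1,-4 -> gap=4, closing at 5/unit, collide at t=4/5
Earliest collision: t=4/5 between 1 and 2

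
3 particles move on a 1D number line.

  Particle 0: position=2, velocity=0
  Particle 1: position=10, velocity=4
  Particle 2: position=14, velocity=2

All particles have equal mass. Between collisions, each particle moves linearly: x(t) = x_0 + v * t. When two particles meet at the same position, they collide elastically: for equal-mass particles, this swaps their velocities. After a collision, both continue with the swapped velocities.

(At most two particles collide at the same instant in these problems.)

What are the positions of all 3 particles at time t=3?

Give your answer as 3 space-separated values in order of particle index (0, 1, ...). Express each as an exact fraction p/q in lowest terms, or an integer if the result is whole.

Collision at t=2: particles 1 and 2 swap velocities; positions: p0=2 p1=18 p2=18; velocities now: v0=0 v1=2 v2=4
Advance to t=3 (no further collisions before then); velocities: v0=0 v1=2 v2=4; positions = 2 20 22

Answer: 2 20 22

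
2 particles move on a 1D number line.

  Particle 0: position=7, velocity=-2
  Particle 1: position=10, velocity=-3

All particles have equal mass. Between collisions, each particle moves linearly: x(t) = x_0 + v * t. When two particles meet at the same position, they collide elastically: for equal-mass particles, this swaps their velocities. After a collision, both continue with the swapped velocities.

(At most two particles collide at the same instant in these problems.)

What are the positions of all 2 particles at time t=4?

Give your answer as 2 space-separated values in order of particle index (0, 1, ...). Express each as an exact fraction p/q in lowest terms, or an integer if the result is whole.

Answer: -2 -1

Derivation:
Collision at t=3: particles 0 and 1 swap velocities; positions: p0=1 p1=1; velocities now: v0=-3 v1=-2
Advance to t=4 (no further collisions before then); velocities: v0=-3 v1=-2; positions = -2 -1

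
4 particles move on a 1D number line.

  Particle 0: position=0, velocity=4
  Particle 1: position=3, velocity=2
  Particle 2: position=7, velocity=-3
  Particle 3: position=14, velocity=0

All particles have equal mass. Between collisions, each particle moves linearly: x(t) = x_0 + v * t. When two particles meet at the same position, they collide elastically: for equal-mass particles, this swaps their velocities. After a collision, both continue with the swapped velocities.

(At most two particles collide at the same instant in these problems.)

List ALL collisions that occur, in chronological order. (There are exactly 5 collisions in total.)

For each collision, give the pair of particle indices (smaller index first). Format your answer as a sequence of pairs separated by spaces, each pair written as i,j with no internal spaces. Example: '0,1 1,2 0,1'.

Answer: 1,2 0,1 1,2 2,3 1,2

Derivation:
Collision at t=4/5: particles 1 and 2 swap velocities; positions: p0=16/5 p1=23/5 p2=23/5 p3=14; velocities now: v0=4 v1=-3 v2=2 v3=0
Collision at t=1: particles 0 and 1 swap velocities; positions: p0=4 p1=4 p2=5 p3=14; velocities now: v0=-3 v1=4 v2=2 v3=0
Collision at t=3/2: particles 1 and 2 swap velocities; positions: p0=5/2 p1=6 p2=6 p3=14; velocities now: v0=-3 v1=2 v2=4 v3=0
Collision at t=7/2: particles 2 and 3 swap velocities; positions: p0=-7/2 p1=10 p2=14 p3=14; velocities now: v0=-3 v1=2 v2=0 v3=4
Collision at t=11/2: particles 1 and 2 swap velocities; positions: p0=-19/2 p1=14 p2=14 p3=22; velocities now: v0=-3 v1=0 v2=2 v3=4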